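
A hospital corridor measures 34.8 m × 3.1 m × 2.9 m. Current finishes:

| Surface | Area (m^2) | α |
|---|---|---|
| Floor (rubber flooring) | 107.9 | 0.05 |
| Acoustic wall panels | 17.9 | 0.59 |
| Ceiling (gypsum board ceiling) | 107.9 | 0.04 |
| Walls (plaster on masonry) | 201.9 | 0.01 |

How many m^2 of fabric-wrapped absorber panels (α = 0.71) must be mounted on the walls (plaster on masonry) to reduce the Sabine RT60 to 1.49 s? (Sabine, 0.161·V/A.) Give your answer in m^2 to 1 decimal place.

A₁ = Σ Sᵢαᵢ = 107.9·0.05 + 17.9·0.59 + 107.9·0.04 + 201.9·0.01 = 22.291 sabins.
Required A₂ = 0.161·312.852/1.49 = 33.805 sabins.
ΔA needed = 33.805 − 22.291 = 11.514 sabins.
Each m^2 of panel replacing the walls (plaster on masonry) adds (0.71 − 0.01) = 0.70 sabins.
Panel area = 11.514 / 0.70 = 16.4 m^2.

16.4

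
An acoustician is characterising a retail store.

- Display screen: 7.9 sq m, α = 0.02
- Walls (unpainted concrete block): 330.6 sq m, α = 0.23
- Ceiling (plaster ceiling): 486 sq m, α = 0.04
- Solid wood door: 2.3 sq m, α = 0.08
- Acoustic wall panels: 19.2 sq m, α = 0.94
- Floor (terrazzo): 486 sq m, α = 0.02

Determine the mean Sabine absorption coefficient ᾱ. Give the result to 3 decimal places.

Total surface area S = 1332.0 sq m.
Weighted sum Σ Sα = 123.588.
ᾱ = A/S = 0.093.

0.093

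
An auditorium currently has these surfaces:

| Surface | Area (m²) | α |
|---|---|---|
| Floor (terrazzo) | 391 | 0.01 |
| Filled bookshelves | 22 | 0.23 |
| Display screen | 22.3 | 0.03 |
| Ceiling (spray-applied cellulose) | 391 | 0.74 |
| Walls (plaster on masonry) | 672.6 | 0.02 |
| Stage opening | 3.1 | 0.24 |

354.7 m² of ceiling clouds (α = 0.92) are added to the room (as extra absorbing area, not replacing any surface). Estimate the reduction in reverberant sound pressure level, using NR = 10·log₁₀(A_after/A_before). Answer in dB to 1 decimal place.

Equivalent absorption area: A_before = 391*0.01 + 22*0.23 + 22.3*0.03 + 391*0.74 + 672.6*0.02 + 3.1*0.24 = 313.175 m².
Added absorption = 354.7 × 0.92 = 326.324 sabins.
New total A_after = 639.499 sabins.
NR = 10·log₁₀(639.499/313.175) = 3.1 dB.

3.1 dB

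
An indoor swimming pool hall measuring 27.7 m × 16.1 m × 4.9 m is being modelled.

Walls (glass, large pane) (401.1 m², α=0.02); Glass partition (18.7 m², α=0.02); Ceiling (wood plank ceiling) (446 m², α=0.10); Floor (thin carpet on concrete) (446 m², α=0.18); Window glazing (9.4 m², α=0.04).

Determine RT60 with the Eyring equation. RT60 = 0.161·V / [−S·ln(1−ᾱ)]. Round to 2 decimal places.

2.50 s

S = Σ Sᵢ = 1321.2 m².
Absorption A = 401.1·0.02 + 18.7·0.02 + 446·0.10 + 446·0.18 + 9.4·0.04 = 133.652 sabins.
ᾱ = 133.652 / 1321.2 = 0.1012.
−S·ln(1−ᾱ) = −1321.2 × ln(1 − 0.1012) = 140.965.
V = 27.7 × 16.1 × 4.9 = 2185.253 m³.
T = 0.161·V/[−S·ln(1−ᾱ)] = 0.161·2185.253/140.965 = 2.50 s.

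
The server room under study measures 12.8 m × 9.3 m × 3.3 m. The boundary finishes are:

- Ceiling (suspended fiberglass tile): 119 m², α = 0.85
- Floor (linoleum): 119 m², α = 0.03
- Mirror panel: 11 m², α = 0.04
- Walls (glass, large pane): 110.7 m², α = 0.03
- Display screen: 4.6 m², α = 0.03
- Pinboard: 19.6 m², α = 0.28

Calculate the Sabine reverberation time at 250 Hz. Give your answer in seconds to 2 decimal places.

0.55 s

Equivalent absorption area: A = 119×0.85 + 119×0.03 + 11×0.04 + 110.7×0.03 + 4.6×0.03 + 19.6×0.28 = 114.107 m².
Room volume: 392.832 m³.
Sabine: RT60 = 0.161 × 392.832 / 114.107 = 0.55 s.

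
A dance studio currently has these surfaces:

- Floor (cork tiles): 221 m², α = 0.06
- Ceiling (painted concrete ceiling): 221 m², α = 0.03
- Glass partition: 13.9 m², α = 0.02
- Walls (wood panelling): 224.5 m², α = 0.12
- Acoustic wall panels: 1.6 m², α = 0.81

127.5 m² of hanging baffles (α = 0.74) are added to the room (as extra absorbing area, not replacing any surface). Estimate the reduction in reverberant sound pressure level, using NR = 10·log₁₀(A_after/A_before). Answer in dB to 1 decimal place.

4.7 dB

Total absorption A_before = 221*0.06 + 221*0.03 + 13.9*0.02 + 224.5*0.12 + 1.6*0.81
  = 13.260 + 6.630 + 0.278 + 26.940 + 1.296 = 48.404 m² sabins.
Treatment contributes 127.5·0.74 = 94.350 sabins.
New total A_after = 142.754 sabins.
NR = 10·log₁₀(142.754/48.404) = 4.7 dB.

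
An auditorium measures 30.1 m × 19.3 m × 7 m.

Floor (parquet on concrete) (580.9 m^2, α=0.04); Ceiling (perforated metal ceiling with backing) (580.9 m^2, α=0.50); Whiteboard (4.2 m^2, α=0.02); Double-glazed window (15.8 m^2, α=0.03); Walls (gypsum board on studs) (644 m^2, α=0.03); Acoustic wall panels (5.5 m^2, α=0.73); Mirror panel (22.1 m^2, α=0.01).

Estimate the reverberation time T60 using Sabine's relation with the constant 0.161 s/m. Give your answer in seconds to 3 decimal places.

1.938 seconds

Summing Sᵢαᵢ: 23.236 + 290.450 + 0.084 + 0.474 + 19.320 + 4.015 + 0.221 → A = 337.800 sabins.
Room volume: 4066.51 m³.
T = 0.161 V/A = 0.161·4066.51/337.800 = 1.938 s.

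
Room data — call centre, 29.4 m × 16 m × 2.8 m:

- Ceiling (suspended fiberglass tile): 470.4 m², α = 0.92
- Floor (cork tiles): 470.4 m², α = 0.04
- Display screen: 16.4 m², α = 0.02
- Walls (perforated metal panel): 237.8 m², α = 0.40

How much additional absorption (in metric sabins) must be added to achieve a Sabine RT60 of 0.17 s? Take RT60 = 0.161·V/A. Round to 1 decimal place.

Summing Sᵢαᵢ: 432.768 + 18.816 + 0.328 + 95.120 → A₁ = 547.032 sabins.
Target A₂ = 0.161·1317.12/0.17 = 1247.390 sabins (V = 1317.12 m³).
Shortfall: 1247.390 − 547.032 = 700.4 sabins.

700.4 sabins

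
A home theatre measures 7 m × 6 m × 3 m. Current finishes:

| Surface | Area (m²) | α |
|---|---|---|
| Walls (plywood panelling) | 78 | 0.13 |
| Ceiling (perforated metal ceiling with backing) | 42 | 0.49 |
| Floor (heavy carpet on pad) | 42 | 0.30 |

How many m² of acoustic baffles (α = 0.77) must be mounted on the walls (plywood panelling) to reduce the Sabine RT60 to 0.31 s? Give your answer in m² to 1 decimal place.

A₁ = Σ Sᵢαᵢ = 78*0.13 + 42*0.49 + 42*0.30 = 43.320 sabins.
V = 126 m³. Target absorption A₂ = 0.161 × 126 / 0.31 = 65.439 sabins.
ΔA needed = 65.439 − 43.320 = 22.119 sabins.
Net gain per m²: Δα = 0.77 − 0.13 = 0.64.
Area = ΔA/Δα = 22.119/0.64 = 34.6 m².

34.6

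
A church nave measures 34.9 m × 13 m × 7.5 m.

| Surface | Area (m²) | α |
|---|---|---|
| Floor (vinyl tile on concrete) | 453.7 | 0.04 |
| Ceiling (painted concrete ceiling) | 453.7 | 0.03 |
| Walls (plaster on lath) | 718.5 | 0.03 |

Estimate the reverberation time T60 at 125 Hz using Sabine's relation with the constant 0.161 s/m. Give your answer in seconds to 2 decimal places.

Summing Sᵢαᵢ: 18.148 + 13.611 + 21.555 → A = 53.314 sabins.
V = 34.9·13·7.5 = 3402.75 m³.
Sabine: RT60 = 0.161 × 3402.75 / 53.314 = 10.28 s.

10.28 s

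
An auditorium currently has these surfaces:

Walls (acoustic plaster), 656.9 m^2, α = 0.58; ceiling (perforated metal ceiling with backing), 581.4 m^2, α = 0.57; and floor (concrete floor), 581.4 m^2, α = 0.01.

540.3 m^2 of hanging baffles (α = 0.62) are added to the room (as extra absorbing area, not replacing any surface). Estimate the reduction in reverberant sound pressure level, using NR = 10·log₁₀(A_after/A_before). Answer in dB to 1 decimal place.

A_before = Σ Sᵢαᵢ = 656.9*0.58 + 581.4*0.57 + 581.4*0.01 = 718.214 sabins.
Treatment contributes 540.3·0.62 = 334.986 sabins.
A_after = 718.214 + 334.986 = 1053.200 sabins.
NR = 10·log₁₀(1053.200/718.214) = 1.7 dB.

1.7 dB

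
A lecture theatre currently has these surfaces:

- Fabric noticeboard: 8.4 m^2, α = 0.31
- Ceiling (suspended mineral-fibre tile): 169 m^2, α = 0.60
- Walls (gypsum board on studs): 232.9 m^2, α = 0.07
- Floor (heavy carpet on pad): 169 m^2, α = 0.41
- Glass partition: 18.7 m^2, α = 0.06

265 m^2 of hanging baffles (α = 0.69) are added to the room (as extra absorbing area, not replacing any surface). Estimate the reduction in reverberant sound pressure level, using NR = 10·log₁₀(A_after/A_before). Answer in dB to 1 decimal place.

Summing Sᵢαᵢ: 2.604 + 101.400 + 16.303 + 69.290 + 1.122 → A_before = 190.719 sabins.
Treatment contributes 265·0.69 = 182.850 sabins.
New total A_after = 373.569 sabins.
Reduction = 10 log₁₀(A_after/A_before) = 10 log₁₀(1.9587) = 2.9 dB.

2.9 dB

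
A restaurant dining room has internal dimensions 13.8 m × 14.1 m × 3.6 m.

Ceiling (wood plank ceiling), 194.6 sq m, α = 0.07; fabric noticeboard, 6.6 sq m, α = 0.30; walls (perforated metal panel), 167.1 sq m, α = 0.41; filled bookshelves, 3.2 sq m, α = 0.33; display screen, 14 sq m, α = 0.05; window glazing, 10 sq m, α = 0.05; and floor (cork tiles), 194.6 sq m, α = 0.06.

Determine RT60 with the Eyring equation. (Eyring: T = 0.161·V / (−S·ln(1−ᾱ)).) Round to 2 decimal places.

1.05 sec

S = Σ Sᵢ = 590.1 sq m.
Σ(Sᵢαᵢ) = 194.6·0.07 + 6.6·0.30 + 167.1·0.41 + 3.2·0.33 + 14·0.05 + 10·0.05 + 194.6·0.06 = 98.045.
Mean coefficient ᾱ = A/S = 0.1661.
Eyring denominator: −S ln(1−ᾱ) = 107.187.
V = 13.8 × 14.1 × 3.6 = 700.488 m³.
RT60 = 0.161 × 700.488 / 107.187 = 1.05 s.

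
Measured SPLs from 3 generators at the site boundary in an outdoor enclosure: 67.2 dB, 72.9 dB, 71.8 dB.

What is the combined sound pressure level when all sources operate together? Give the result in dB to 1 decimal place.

76.0 dB

Converting to relative power and adding: 10^(67.2/10) + 10^(72.9/10) + 10^(71.8/10) = 3.988e+07.
Combined level = 10 log₁₀(3.988e+07) = 76.0 dB.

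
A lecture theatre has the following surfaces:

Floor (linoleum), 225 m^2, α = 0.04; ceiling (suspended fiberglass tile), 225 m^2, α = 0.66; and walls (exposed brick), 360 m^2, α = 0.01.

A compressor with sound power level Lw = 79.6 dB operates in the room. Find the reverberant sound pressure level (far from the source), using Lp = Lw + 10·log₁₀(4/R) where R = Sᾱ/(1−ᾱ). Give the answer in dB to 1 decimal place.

62.6 dB

Σ(Sᵢαᵢ) = 225·0.04 + 225·0.66 + 360·0.01 = 161.100; total area S = 810.0 m^2.
ᾱ = 161.100/810.0 = 0.1989; R = Sᾱ/(1−ᾱ) = 161.100/(1−0.1989) = 201.098 m^2.
Lp = Lw + 10 log₁₀(4/R) = 79.6 -17.01 = 62.6 dB.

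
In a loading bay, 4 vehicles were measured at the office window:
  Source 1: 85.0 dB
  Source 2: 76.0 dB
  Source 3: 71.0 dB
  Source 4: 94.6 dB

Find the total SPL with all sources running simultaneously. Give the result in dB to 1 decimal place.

95.1 dB

Sum in the linear (power) domain: Σ 10^(Lᵢ/10) = 10^(85.0/10) + 10^(76.0/10) + 10^(71.0/10) + 10^(94.6/10) = 3.253e+09.
Back to dB: 10·log₁₀ Σ = 95.1 dB.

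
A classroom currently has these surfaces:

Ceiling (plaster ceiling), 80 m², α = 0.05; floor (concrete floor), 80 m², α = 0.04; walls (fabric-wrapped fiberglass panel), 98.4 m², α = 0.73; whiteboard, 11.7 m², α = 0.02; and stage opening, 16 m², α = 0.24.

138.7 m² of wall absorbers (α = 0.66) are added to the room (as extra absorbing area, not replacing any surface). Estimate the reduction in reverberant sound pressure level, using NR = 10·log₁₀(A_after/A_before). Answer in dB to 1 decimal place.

3.2 dB

Equivalent absorption area: A_before = 80*0.05 + 80*0.04 + 98.4*0.73 + 11.7*0.02 + 16*0.24 = 83.106 m².
Added absorption = 138.7 × 0.66 = 91.542 sabins.
New total A_after = 174.648 sabins.
Reduction = 10 log₁₀(A_after/A_before) = 10 log₁₀(2.1015) = 3.2 dB.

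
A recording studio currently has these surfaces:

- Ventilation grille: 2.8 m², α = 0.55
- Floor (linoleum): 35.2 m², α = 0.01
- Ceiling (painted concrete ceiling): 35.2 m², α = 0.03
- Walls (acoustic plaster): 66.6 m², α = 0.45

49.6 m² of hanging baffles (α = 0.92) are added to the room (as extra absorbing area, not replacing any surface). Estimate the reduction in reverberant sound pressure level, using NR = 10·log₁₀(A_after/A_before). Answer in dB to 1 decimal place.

Equivalent absorption area: A_before = 2.8*0.55 + 35.2*0.01 + 35.2*0.03 + 66.6*0.45 = 32.918 m².
Added absorption = 49.6 × 0.92 = 45.632 sabins.
A_after = 32.918 + 45.632 = 78.550 sabins.
Reduction = 10 log₁₀(A_after/A_before) = 10 log₁₀(2.3862) = 3.8 dB.

3.8 dB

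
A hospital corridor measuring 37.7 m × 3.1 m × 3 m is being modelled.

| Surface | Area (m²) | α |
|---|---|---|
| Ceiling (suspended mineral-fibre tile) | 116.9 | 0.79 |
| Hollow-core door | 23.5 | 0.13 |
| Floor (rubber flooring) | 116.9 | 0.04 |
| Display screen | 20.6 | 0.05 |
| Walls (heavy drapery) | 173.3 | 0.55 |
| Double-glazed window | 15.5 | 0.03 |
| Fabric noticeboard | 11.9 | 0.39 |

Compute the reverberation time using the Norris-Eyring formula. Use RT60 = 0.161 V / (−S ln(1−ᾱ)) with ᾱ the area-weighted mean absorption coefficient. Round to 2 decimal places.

0.22 s

Total surface area S = 116.9 + 23.5 + 116.9 + 20.6 + 173.3 + 15.5 + 11.9 = 478.6 m².
Σ(Sᵢαᵢ) = 116.9×0.79 + 23.5×0.13 + 116.9×0.04 + 20.6×0.05 + 173.3×0.55 + 15.5×0.03 + 11.9×0.39 = 201.533.
Mean coefficient ᾱ = A/S = 0.4211.
−S·ln(1−ᾱ) = −478.6 × ln(1 − 0.4211) = 261.615.
V = 37.7 × 3.1 × 3 = 350.61 m³.
RT60 = 0.161 × 350.61 / 261.615 = 0.22 s.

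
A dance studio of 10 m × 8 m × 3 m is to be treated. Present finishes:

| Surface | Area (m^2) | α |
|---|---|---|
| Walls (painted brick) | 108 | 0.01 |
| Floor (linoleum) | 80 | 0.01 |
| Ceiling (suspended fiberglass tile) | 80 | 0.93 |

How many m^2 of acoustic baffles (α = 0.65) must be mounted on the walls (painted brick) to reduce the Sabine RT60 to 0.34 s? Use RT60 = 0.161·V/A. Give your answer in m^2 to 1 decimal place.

58.4

Total absorption A₁ = 108·0.01 + 80·0.01 + 80·0.93
  = 1.080 + 0.800 + 74.400 = 76.280 m^2 sabins.
Required A₂ = 0.161·240/0.34 = 113.647 sabins.
ΔA needed = 113.647 − 76.280 = 37.367 sabins.
Each m^2 of panel replacing the walls (painted brick) adds (0.65 − 0.01) = 0.64 sabins.
Panel area = 37.367 / 0.64 = 58.4 m^2.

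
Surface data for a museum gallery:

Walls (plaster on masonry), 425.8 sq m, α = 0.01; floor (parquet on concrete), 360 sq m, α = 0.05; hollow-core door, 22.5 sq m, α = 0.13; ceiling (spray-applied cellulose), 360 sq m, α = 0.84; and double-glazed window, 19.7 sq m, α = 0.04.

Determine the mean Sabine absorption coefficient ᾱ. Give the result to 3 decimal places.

S = Σ Sᵢ = 425.8 + 360 + 22.5 + 360 + 19.7 = 1188.0 sq m.
A = 425.8×0.01 + 360×0.05 + 22.5×0.13 + 360×0.84 + 19.7×0.04 = 328.371 sabins.
ᾱ = 328.371 / 1188.0 = 0.276.

0.276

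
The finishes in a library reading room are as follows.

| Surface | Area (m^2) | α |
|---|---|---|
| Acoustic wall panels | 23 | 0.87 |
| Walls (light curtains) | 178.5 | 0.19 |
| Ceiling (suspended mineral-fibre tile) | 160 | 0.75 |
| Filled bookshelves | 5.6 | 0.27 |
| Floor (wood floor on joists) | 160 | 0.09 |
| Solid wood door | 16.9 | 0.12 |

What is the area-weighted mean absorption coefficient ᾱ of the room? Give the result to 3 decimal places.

Total surface area S = 544.0 m^2.
Σ(Sᵢαᵢ) = 23*0.87 + 178.5*0.19 + 160*0.75 + 5.6*0.27 + 160*0.09 + 16.9*0.12 = 191.865.
ᾱ = 191.865 / 544.0 = 0.353.

0.353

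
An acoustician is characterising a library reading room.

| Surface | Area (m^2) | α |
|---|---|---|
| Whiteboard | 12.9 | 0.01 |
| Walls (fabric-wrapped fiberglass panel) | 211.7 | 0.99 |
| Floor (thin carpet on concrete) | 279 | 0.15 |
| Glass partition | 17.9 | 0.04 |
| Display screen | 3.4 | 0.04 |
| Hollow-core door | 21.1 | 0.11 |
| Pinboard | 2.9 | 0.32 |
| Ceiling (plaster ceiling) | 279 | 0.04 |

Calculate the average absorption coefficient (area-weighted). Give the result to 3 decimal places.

Total surface area S = 827.9 m^2.
Σ(Sᵢαᵢ) = 12.9·0.01 + 211.7·0.99 + 279·0.15 + 17.9·0.04 + 3.4·0.04 + 21.1·0.11 + 2.9·0.32 + 279·0.04 = 266.823.
ᾱ = 266.823 / 827.9 = 0.322.

0.322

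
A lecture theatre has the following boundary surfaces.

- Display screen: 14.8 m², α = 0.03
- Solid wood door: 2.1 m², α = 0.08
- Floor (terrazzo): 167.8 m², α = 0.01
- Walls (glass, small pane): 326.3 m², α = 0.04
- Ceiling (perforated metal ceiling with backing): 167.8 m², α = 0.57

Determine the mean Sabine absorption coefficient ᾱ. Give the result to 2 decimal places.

S = Σ Sᵢ = 14.8 + 2.1 + 167.8 + 326.3 + 167.8 = 678.8 m².
Weighted sum Σ Sα = 110.988.
ᾱ = 110.988 / 678.8 = 0.16.

0.16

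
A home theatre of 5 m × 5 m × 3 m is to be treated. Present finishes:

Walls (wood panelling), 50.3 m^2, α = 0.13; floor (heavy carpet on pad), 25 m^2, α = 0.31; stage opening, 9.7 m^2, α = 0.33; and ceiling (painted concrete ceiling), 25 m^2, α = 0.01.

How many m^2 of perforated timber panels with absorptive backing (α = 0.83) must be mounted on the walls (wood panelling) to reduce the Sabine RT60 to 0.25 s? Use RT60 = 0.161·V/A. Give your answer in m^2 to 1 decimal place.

Summing Sᵢαᵢ: 6.539 + 7.750 + 3.201 + 0.250 → A₁ = 17.740 sabins.
V = 75 m³. Target absorption A₂ = 0.161 × 75 / 0.25 = 48.300 sabins.
Absorption to add: 48.300 − 17.740 = 30.560 sabins.
Each m^2 of panel replacing the walls (wood panelling) adds (0.83 − 0.13) = 0.70 sabins.
Area = ΔA/Δα = 30.560/0.70 = 43.7 m^2.

43.7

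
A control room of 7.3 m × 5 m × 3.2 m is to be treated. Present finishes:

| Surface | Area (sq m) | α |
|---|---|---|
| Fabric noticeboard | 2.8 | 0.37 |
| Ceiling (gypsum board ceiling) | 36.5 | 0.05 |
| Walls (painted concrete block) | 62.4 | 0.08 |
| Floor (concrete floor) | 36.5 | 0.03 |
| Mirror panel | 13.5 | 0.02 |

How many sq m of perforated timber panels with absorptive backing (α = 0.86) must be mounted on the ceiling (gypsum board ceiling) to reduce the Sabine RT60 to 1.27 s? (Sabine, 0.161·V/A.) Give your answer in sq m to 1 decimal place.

Equivalent absorption area: A₁ = 2.8·0.37 + 36.5·0.05 + 62.4·0.08 + 36.5·0.03 + 13.5·0.02 = 9.218 sq m.
V = 116.8 m³. Target absorption A₂ = 0.161 × 116.8 / 1.27 = 14.807 sabins.
Absorption to add: 14.807 − 9.218 = 5.589 sabins.
Net gain per sq m: Δα = 0.86 − 0.05 = 0.81.
Panel area = 5.589 / 0.81 = 6.9 sq m.

6.9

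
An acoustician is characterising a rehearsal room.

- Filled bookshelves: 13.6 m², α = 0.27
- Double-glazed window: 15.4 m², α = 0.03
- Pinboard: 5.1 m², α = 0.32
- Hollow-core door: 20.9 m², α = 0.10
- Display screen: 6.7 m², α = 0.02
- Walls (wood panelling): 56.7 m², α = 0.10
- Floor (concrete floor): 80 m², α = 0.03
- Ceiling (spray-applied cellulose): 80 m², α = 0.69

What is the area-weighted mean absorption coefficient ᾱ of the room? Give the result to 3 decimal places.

0.256

S = Σ Sᵢ = 13.6 + 15.4 + 5.1 + 20.9 + 6.7 + 56.7 + 80 + 80 = 278.4 m².
Weighted sum Σ Sα = 71.260.
ᾱ = 71.260 / 278.4 = 0.256.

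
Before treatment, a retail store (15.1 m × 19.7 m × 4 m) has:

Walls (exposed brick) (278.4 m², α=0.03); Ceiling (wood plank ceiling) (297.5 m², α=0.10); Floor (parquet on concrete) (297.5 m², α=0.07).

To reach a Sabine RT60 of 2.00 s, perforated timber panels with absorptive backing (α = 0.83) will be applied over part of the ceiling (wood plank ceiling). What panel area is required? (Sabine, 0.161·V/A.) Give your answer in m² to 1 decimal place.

A₁ = Σ Sᵢαᵢ = 278.4*0.03 + 297.5*0.10 + 297.5*0.07 = 58.927 sabins.
V = 1189.88 m³. Target absorption A₂ = 0.161 × 1189.88 / 2.00 = 95.785 sabins.
ΔA needed = 95.785 − 58.927 = 36.858 sabins.
Net gain per m²: Δα = 0.83 − 0.10 = 0.73.
Panel area = 36.858 / 0.73 = 50.5 m².

50.5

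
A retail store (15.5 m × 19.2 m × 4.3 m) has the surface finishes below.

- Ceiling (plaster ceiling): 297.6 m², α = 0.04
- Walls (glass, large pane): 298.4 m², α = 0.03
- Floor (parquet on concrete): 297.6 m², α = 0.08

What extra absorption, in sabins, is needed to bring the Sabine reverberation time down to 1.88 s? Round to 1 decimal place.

64.9 sabins

Equivalent absorption area: A₁ = 297.6×0.04 + 298.4×0.03 + 297.6×0.08 = 44.664 m².
For T = 1.88 s, need A₂ = 0.161·V/T = 0.161·1279.68/1.88 = 109.590 sabins.
Additional absorption ΔA = 109.590 − 44.664 = 64.9 sabins.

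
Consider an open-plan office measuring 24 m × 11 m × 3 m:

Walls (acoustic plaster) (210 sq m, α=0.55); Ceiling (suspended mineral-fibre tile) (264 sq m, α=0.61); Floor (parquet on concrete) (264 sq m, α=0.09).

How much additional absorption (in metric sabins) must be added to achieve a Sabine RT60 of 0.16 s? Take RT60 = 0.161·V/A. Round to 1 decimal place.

496.6 sabins

Total absorption A₁ = 210×0.55 + 264×0.61 + 264×0.09
  = 115.500 + 161.040 + 23.760 = 300.300 sq m sabins.
For T = 0.16 s, need A₂ = 0.161·V/T = 0.161·792/0.16 = 796.950 sabins.
ΔA = A₂ − A₁ = 796.950 − 300.300 = 496.6 sabins.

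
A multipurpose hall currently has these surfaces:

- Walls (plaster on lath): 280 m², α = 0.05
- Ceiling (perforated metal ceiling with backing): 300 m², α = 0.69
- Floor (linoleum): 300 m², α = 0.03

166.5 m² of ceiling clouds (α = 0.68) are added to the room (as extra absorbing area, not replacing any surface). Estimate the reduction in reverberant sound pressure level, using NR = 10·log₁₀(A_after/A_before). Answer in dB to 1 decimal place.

Equivalent absorption area: A_before = 280*0.05 + 300*0.69 + 300*0.03 = 230.000 m².
Treatment contributes 166.5·0.68 = 113.220 sabins.
A_after = 230.000 + 113.220 = 343.220 sabins.
NR = 10·log₁₀(343.220/230.000) = 1.7 dB.

1.7 dB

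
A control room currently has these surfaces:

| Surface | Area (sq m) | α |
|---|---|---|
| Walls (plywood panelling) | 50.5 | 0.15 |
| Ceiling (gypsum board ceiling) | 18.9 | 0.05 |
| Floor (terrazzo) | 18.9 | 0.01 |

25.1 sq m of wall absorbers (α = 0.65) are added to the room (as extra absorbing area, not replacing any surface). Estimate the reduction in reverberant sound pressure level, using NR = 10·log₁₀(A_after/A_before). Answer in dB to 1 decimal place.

4.6 dB

Equivalent absorption area: A_before = 50.5×0.15 + 18.9×0.05 + 18.9×0.01 = 8.709 sq m.
Added absorption = 25.1 × 0.65 = 16.315 sabins.
New total A_after = 25.024 sabins.
Reduction = 10 log₁₀(A_after/A_before) = 10 log₁₀(2.8733) = 4.6 dB.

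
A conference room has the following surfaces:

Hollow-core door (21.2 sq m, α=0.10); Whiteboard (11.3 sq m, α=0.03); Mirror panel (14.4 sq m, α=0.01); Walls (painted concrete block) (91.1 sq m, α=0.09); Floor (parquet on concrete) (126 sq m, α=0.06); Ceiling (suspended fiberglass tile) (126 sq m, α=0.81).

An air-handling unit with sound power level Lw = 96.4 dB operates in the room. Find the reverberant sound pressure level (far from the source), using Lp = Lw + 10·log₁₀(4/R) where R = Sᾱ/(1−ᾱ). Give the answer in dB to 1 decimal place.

80.0 dB

Σ(Sᵢαᵢ) = 21.2·0.10 + 11.3·0.03 + 14.4·0.01 + 91.1·0.09 + 126·0.06 + 126·0.81 = 120.422; total area S = 390.0 sq m.
ᾱ = 120.422/390.0 = 0.3088; R = Sᾱ/(1−ᾱ) = 120.422/(1−0.3088) = 174.222 sq m.
Lp = 96.4 + 10·log₁₀(4/174.222) = 96.4 + (-16.39) = 80.0 dB.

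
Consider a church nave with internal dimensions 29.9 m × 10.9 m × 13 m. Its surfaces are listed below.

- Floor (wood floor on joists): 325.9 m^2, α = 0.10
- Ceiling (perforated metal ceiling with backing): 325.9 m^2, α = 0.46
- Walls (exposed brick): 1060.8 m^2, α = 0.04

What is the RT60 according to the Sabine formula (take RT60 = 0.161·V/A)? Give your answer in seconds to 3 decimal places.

Summing Sᵢαᵢ: 32.590 + 149.914 + 42.432 → A = 224.936 sabins.
V = 29.9·10.9·13 = 4236.83 m³.
T = 0.161 V/A = 0.161·4236.83/224.936 = 3.033 s.

3.033 s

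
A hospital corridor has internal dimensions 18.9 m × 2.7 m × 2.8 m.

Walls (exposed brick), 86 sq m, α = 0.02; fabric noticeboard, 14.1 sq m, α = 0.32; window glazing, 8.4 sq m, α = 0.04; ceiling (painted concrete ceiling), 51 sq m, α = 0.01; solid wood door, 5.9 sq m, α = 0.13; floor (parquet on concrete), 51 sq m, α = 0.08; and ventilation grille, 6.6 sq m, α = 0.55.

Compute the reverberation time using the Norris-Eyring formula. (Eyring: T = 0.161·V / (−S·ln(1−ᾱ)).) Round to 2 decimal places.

Total surface area S = 86 + 14.1 + 8.4 + 51 + 5.9 + 51 + 6.6 = 223.0 sq m.
Σ(Sᵢαᵢ) = 86·0.02 + 14.1·0.32 + 8.4·0.04 + 51·0.01 + 5.9·0.13 + 51·0.08 + 6.6·0.55 = 15.555.
ᾱ = 15.555 / 223.0 = 0.0698.
Eyring denominator: −S ln(1−ᾱ) = 16.135.
V = 18.9 × 2.7 × 2.8 = 142.884 m³.
RT60 = 0.161 × 142.884 / 16.135 = 1.43 s.

1.43 seconds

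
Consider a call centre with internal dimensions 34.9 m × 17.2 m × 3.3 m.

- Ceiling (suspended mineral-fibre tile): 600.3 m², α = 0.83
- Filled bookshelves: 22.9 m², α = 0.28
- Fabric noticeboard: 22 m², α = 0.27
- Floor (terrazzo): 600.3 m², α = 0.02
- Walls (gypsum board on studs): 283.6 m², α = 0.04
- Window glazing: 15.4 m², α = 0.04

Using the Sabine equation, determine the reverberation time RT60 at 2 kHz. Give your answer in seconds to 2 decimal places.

Summing Sᵢαᵢ: 498.249 + 6.412 + 5.940 + 12.006 + 11.344 + 0.616 → A = 534.567 sabins.
Volume V = 34.9 × 17.2 × 3.3 = 1980.924 m³.
Sabine: RT60 = 0.161 × 1980.924 / 534.567 = 0.60 s.

0.60 seconds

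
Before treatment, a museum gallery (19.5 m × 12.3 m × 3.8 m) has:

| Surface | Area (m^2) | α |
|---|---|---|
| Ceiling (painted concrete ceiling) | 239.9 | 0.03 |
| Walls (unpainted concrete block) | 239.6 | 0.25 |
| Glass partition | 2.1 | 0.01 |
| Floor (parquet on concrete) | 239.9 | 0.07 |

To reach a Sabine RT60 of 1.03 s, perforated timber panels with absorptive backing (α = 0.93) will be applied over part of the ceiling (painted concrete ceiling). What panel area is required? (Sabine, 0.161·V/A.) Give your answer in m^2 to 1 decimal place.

65.1

Equivalent absorption area: A₁ = 239.9×0.03 + 239.6×0.25 + 2.1×0.01 + 239.9×0.07 = 83.911 m^2.
V = 911.43 m³. Target absorption A₂ = 0.161 × 911.43 / 1.03 = 142.466 sabins.
ΔA needed = 142.466 − 83.911 = 58.555 sabins.
Each m^2 of panel replacing the ceiling (painted concrete ceiling) adds (0.93 − 0.03) = 0.90 sabins.
Panel area = 58.555 / 0.90 = 65.1 m^2.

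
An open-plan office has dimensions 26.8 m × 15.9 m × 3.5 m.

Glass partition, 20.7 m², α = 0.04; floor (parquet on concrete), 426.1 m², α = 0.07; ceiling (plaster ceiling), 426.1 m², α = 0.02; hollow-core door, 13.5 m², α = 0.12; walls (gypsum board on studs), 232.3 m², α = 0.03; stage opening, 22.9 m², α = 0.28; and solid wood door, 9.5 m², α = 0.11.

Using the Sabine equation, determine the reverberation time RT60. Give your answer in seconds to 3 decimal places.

4.348 s

Summing Sᵢαᵢ: 0.828 + 29.827 + 8.522 + 1.620 + 6.969 + 6.412 + 1.045 → A = 55.223 sabins.
Volume V = 26.8 × 15.9 × 3.5 = 1491.42 m³.
Sabine: RT60 = 0.161 × 1491.42 / 55.223 = 4.348 s.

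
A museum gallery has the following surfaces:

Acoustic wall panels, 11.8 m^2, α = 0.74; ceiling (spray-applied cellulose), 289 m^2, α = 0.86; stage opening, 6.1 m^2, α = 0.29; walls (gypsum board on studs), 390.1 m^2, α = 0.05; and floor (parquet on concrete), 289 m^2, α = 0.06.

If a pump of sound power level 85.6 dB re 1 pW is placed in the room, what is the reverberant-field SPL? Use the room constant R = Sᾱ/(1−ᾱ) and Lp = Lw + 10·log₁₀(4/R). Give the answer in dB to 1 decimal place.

65.4 dB

Σ(Sᵢαᵢ) = 11.8×0.74 + 289×0.86 + 6.1×0.29 + 390.1×0.05 + 289×0.06 = 295.886; total area S = 986.0 m^2.
ᾱ = 295.886/986.0 = 0.3001; R = Sᾱ/(1−ᾱ) = 295.886/(1−0.3001) = 422.755 m^2.
Lp = Lw + 10 log₁₀(4/R) = 85.6 -20.24 = 65.4 dB.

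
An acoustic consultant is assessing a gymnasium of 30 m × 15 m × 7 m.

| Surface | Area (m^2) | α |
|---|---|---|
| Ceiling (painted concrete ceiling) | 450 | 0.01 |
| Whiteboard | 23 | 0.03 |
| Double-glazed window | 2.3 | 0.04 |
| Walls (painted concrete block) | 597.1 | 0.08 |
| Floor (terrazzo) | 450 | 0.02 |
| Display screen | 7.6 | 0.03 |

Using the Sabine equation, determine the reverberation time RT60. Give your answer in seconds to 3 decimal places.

Total absorption A = 450×0.01 + 23×0.03 + 2.3×0.04 + 597.1×0.08 + 450×0.02 + 7.6×0.03
  = 4.500 + 0.690 + 0.092 + 47.768 + 9.000 + 0.228 = 62.278 m^2 sabins.
V = 30·15·7 = 3150 m³.
T = 0.161 V/A = 0.161·3150/62.278 = 8.143 s.

8.143 s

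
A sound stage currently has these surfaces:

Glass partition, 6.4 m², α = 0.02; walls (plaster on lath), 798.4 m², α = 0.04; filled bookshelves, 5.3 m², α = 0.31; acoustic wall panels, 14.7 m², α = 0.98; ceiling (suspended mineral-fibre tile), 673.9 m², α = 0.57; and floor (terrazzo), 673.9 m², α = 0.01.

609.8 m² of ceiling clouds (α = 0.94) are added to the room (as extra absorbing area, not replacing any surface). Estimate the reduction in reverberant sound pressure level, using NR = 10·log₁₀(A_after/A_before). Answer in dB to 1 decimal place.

Summing Sᵢαᵢ: 0.128 + 31.936 + 1.643 + 14.406 + 384.123 + 6.739 → A_before = 438.975 sabins.
Added absorption = 609.8 × 0.94 = 573.212 sabins.
New total A_after = 1012.187 sabins.
Reduction = 10 log₁₀(A_after/A_before) = 10 log₁₀(2.3058) = 3.6 dB.

3.6 dB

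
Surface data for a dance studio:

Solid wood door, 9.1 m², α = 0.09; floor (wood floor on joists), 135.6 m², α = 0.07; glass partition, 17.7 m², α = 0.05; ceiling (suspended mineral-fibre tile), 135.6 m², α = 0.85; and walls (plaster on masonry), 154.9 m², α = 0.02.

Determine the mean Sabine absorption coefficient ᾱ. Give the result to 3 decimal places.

S = Σ Sᵢ = 9.1 + 135.6 + 17.7 + 135.6 + 154.9 = 452.9 m².
Σ(Sᵢαᵢ) = 9.1·0.09 + 135.6·0.07 + 17.7·0.05 + 135.6·0.85 + 154.9·0.02 = 129.554.
ᾱ = A/S = 0.286.

0.286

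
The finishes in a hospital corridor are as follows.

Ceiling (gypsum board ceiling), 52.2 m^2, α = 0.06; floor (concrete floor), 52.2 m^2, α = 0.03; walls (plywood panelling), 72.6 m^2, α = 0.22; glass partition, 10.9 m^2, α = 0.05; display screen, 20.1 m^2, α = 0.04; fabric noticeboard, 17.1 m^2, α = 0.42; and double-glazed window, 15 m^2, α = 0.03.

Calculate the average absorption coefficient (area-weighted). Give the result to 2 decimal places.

0.12

S = Σ Sᵢ = 52.2 + 52.2 + 72.6 + 10.9 + 20.1 + 17.1 + 15 = 240.1 m^2.
Σ(Sᵢαᵢ) = 52.2×0.06 + 52.2×0.03 + 72.6×0.22 + 10.9×0.05 + 20.1×0.04 + 17.1×0.42 + 15×0.03 = 29.651.
ᾱ = 29.651 / 240.1 = 0.12.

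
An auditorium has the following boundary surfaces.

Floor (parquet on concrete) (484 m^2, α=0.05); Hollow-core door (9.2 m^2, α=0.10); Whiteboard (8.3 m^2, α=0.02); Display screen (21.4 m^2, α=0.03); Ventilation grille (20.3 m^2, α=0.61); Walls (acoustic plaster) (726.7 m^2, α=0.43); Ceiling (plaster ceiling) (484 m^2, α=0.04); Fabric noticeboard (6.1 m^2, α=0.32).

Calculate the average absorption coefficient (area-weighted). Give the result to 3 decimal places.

0.211

Total surface area S = 1760.0 m^2.
Weighted sum Σ Sα = 372.104.
ᾱ = A/S = 0.211.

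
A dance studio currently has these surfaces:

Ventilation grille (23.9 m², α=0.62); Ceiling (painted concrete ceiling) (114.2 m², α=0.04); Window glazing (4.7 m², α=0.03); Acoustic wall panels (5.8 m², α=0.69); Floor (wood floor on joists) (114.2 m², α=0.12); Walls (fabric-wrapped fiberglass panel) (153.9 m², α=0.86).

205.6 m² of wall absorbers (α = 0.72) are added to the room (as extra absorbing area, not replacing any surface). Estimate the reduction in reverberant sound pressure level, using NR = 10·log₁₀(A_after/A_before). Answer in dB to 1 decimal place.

2.7 dB

Equivalent absorption area: A_before = 23.9*0.62 + 114.2*0.04 + 4.7*0.03 + 5.8*0.69 + 114.2*0.12 + 153.9*0.86 = 169.587 m².
Added absorption = 205.6 × 0.72 = 148.032 sabins.
A_after = 169.587 + 148.032 = 317.619 sabins.
Reduction = 10 log₁₀(A_after/A_before) = 10 log₁₀(1.8729) = 2.7 dB.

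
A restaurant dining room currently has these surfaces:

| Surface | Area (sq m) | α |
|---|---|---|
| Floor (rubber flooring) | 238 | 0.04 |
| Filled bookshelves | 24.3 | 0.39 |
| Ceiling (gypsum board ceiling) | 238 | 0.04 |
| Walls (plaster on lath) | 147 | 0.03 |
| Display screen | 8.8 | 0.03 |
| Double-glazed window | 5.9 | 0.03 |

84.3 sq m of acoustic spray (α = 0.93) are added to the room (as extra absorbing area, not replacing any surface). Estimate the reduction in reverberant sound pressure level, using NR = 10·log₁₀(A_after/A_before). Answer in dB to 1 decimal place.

5.2 dB

Summing Sᵢαᵢ: 9.520 + 9.477 + 9.520 + 4.410 + 0.264 + 0.177 → A_before = 33.368 sabins.
Added absorption = 84.3 × 0.93 = 78.399 sabins.
A_after = 33.368 + 78.399 = 111.767 sabins.
Reduction = 10 log₁₀(A_after/A_before) = 10 log₁₀(3.3495) = 5.2 dB.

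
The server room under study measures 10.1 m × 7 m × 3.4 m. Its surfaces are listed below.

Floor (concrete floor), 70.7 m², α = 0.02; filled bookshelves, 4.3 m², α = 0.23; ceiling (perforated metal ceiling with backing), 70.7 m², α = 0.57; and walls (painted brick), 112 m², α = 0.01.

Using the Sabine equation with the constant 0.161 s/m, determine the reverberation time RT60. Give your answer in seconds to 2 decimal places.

A = Σ Sᵢαᵢ = 70.7×0.02 + 4.3×0.23 + 70.7×0.57 + 112×0.01 = 43.822 sabins.
Volume V = 10.1 × 7 × 3.4 = 240.38 m³.
Sabine: RT60 = 0.161 × 240.38 / 43.822 = 0.88 s.

0.88 sec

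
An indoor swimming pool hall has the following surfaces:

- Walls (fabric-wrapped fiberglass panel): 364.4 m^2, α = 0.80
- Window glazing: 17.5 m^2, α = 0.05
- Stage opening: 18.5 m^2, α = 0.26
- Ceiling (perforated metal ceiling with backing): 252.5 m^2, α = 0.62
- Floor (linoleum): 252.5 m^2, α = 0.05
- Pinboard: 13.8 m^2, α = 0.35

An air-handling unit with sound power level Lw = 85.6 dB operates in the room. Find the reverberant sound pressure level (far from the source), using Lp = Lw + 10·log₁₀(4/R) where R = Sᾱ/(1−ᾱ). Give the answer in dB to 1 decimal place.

A = 471.210 sabins; S = 919.2 m^2.
ᾱ = 471.210/919.2 = 0.5126; R = Sᾱ/(1−ᾱ) = 471.210/(1−0.5126) = 966.783 m^2.
Lp = 85.6 + 10·log₁₀(4/966.783) = 85.6 + (-23.83) = 61.8 dB.

61.8 dB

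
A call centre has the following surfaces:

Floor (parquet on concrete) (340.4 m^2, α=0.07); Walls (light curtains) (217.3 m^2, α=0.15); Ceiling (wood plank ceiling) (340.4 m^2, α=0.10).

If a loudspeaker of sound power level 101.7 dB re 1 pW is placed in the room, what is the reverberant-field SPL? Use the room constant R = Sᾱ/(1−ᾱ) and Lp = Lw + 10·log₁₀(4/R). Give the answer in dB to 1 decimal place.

Σ(Sᵢαᵢ) = 340.4×0.07 + 217.3×0.15 + 340.4×0.10 = 90.463; total area S = 898.1 m^2.
ᾱ = 90.463/898.1 = 0.1007; R = Sᾱ/(1−ᾱ) = 90.463/(1−0.1007) = 100.593 m^2.
Lp = 101.7 + 10·log₁₀(4/100.593) = 101.7 + (-14.01) = 87.7 dB.

87.7 dB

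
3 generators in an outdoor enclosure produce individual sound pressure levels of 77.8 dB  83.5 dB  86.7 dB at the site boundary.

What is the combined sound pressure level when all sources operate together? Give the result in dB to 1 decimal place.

Sum in the linear (power) domain: Σ 10^(Lᵢ/10) = 10^(77.8/10) + 10^(83.5/10) + 10^(86.7/10) = 7.519e+08.
Back to dB: 10·log₁₀ Σ = 88.8 dB.

88.8 dB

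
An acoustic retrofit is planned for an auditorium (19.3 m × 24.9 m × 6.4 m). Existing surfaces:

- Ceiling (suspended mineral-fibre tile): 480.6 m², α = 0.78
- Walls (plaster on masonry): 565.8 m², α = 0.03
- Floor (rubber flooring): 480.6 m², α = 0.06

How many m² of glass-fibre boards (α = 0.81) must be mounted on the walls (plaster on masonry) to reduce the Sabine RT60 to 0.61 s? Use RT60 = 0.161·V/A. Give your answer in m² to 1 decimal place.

501.4

A₁ = Σ Sᵢαᵢ = 480.6×0.78 + 565.8×0.03 + 480.6×0.06 = 420.678 sabins.
V = 3075.648 m³. Target absorption A₂ = 0.161 × 3075.648 / 0.61 = 811.769 sabins.
Absorption to add: 811.769 − 420.678 = 391.091 sabins.
Net gain per m²: Δα = 0.81 − 0.03 = 0.78.
Area = ΔA/Δα = 391.091/0.78 = 501.4 m².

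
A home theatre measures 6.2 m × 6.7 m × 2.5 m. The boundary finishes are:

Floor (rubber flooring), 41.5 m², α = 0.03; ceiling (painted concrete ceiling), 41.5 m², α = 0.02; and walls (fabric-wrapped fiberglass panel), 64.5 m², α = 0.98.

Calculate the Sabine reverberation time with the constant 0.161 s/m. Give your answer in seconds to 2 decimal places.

0.26 s

A = Σ Sᵢαᵢ = 41.5*0.03 + 41.5*0.02 + 64.5*0.98 = 65.285 sabins.
Room volume: 103.85 m³.
Sabine: RT60 = 0.161 × 103.85 / 65.285 = 0.26 s.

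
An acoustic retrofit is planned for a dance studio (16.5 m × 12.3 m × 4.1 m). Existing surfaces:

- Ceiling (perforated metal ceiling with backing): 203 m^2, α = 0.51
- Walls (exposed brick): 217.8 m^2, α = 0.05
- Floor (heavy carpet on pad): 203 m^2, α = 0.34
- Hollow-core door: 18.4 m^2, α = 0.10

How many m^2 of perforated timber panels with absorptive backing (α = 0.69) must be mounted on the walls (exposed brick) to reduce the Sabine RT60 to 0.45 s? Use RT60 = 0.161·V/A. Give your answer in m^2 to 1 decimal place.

175.7

Summing Sᵢαᵢ: 103.530 + 10.890 + 69.020 + 1.840 → A₁ = 185.280 sabins.
V = 832.095 m³. Target absorption A₂ = 0.161 × 832.095 / 0.45 = 297.705 sabins.
ΔA needed = 297.705 − 185.280 = 112.425 sabins.
Net gain per m^2: Δα = 0.69 − 0.05 = 0.64.
Panel area = 112.425 / 0.64 = 175.7 m^2.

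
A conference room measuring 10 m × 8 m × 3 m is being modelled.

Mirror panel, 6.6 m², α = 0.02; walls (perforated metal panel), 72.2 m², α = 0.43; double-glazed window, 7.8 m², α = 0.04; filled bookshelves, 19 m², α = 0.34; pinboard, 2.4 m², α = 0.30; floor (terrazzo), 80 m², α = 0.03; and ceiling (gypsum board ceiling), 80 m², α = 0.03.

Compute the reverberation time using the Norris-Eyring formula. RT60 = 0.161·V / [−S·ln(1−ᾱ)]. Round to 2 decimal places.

S = Σ Sᵢ = 268.0 m².
Σ(Sᵢαᵢ) = 6.6·0.02 + 72.2·0.43 + 7.8·0.04 + 19·0.34 + 2.4·0.30 + 80·0.03 + 80·0.03 = 43.470.
ᾱ = 43.470 / 268.0 = 0.1622.
−S·ln(1−ᾱ) = −268.0 × ln(1 − 0.1622) = 47.430.
V = 10 × 8 × 3 = 240 m³.
RT60 = 0.161 × 240 / 47.430 = 0.81 s.

0.81 sec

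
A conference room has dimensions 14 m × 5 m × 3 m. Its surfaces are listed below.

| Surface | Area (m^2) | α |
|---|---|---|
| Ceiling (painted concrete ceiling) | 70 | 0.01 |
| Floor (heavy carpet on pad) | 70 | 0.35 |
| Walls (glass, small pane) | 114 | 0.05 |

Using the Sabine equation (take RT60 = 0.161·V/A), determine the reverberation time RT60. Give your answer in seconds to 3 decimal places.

1.094 s

Total absorption A = 70*0.01 + 70*0.35 + 114*0.05
  = 0.700 + 24.500 + 5.700 = 30.900 m^2 sabins.
Room volume: 210 m³.
RT60 = 0.161 · V / A = 0.161 × 210 / 30.900 = 1.094 s.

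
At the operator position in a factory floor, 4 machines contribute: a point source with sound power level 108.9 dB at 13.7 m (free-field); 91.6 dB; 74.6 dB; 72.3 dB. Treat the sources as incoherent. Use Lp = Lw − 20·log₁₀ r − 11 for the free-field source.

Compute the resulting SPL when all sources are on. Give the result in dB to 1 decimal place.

91.8 dB

Source at 13.7 m: Lp = 108.9 − 20·log₁₀(13.7) − 11 = 75.2 dB.
Sum in the linear (power) domain: Σ 10^(Lᵢ/10) = 10^(75.2/10) + 10^(91.6/10) + 10^(74.6/10) + 10^(72.3/10) = 1.524e+09.
L_total = 10·log₁₀(1.524e+09) = 91.8 dB.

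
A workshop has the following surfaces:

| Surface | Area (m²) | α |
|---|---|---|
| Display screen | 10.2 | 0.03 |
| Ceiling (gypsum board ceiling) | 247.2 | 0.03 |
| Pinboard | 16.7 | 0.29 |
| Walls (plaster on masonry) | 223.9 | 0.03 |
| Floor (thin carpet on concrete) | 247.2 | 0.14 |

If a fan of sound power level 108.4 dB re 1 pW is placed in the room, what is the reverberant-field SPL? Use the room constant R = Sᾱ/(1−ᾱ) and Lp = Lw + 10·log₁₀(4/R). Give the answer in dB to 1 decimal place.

96.8 dB

A = 53.890 sabins; S = 745.2 m².
ᾱ = 0.0723, so room constant R = A/(1−ᾱ) = 58.090 m².
Lp = Lw + 10 log₁₀(4/R) = 108.4 -11.62 = 96.8 dB.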